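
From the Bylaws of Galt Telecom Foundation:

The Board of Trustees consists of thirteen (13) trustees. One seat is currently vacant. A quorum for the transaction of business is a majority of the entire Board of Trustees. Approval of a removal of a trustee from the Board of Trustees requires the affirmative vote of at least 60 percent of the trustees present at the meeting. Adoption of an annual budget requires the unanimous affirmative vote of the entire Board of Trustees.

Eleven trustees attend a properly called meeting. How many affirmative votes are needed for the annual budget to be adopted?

13

The annual budget requires the unanimous vote of the entire Board of Trustees (13).
Unanimous means all 13.
(Only 11 can vote, so the annual budget cannot pass at this meeting, but the required vote is still 13.)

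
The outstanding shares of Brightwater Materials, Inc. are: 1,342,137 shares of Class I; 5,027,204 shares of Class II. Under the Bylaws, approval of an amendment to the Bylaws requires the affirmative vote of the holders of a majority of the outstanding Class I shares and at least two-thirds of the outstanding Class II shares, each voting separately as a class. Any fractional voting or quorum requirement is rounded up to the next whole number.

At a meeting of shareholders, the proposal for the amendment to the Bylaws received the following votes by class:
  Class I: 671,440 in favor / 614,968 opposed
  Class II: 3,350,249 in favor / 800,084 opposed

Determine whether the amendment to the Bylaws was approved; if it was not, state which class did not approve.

Class I: a majority of 1342137 is 671069; 671,069 required, 671,440 in favor — approved.
Class II: 2/3 of 5027204 = 3351469.33, rounded up to 3351470; 3,351,470 required, 3,350,249 in favor — not approved.

Not approved — the Class II shares did not give the required vote.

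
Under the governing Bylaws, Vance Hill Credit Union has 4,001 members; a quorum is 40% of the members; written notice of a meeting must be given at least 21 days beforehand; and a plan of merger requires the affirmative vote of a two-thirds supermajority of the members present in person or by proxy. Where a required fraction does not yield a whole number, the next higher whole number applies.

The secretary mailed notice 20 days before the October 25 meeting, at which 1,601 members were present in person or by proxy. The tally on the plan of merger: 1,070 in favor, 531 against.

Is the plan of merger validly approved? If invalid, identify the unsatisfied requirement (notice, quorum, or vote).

Notice: 20 days given; 21 required. Not satisfied.
Quorum: 40% of 4,001 = 1,600.40, rounded up to 1,601; 1,601 present. Satisfied.
Vote: requires two-thirds of those present (1,601); 2/3 of 1601 = 1067.33, rounded up to 1068, so 1,068 needed; 1,070 in favor. Satisfied.

Invalid — notice requirement not satisfied.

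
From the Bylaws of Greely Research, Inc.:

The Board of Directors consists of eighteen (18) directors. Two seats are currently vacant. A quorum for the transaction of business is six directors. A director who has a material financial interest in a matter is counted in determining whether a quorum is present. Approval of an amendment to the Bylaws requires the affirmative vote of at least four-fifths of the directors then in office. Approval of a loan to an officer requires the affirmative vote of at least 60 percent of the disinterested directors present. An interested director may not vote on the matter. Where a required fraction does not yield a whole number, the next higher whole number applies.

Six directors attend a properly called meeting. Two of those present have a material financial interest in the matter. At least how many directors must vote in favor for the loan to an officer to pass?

The loan to an officer requires three-fifths of the disinterested directors present (6 − 2 = 4).
3/5 of 4 = 2.40, rounded up to 3.

3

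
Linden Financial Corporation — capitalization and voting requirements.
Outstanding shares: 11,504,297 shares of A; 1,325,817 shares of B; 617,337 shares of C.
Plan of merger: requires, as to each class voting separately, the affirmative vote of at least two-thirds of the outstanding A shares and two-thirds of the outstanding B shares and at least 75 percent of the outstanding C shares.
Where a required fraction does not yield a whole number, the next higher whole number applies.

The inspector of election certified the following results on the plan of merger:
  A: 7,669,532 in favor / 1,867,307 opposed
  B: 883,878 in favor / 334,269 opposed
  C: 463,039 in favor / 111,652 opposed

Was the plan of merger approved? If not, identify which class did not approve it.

Approved — every class gave the required vote.

A: 2/3 of 11504297 = 7669531.33, rounded up to 7669532; 7,669,532 required, 7,669,532 in favor — approved.
B: 2/3 of 1325817 = 883878; 883,878 required, 883,878 in favor — approved.
C: 3/4 of 617337 = 463002.75, rounded up to 463003; 463,003 required, 463,039 in favor — approved.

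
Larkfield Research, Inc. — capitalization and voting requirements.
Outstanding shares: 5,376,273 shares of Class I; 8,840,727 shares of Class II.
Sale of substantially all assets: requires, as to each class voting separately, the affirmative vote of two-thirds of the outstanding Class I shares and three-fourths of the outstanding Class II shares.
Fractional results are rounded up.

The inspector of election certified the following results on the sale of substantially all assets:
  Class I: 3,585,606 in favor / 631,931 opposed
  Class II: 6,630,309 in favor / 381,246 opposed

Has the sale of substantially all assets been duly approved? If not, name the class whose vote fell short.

Class I: 2/3 of 5376273 = 3584182; 3,584,182 required, 3,585,606 in favor — approved.
Class II: 3/4 of 8840727 = 6630545.25, rounded up to 6630546; 6,630,546 required, 6,630,309 in favor — not approved.

Not approved — the Class II shares did not give the required vote.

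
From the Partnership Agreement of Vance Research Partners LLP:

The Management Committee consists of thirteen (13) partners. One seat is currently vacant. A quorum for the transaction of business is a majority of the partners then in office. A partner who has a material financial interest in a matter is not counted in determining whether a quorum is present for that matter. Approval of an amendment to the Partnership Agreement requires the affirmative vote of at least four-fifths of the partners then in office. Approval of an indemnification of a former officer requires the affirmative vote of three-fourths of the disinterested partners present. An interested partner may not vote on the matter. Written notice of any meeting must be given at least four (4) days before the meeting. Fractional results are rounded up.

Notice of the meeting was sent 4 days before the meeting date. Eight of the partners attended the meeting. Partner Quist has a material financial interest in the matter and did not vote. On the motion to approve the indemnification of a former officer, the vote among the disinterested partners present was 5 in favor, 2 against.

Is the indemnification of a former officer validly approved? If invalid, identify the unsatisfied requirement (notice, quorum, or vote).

Invalid — vote requirement not satisfied.

Notice: 4 days given; 4 required (4 ≥ 4). Satisfied.
Quorum: 8 present, but the 1 interested partner does not count, leaving 7. Quorum is 7. Satisfied.
Vote: the indemnification of a former officer requires three-fourths of the disinterested partners present (8 − 1 = 7). 3/4 of 7 = 5.25, rounded up to 6, so 6 affirmative votes are needed; 5 voted in favor. Not satisfied.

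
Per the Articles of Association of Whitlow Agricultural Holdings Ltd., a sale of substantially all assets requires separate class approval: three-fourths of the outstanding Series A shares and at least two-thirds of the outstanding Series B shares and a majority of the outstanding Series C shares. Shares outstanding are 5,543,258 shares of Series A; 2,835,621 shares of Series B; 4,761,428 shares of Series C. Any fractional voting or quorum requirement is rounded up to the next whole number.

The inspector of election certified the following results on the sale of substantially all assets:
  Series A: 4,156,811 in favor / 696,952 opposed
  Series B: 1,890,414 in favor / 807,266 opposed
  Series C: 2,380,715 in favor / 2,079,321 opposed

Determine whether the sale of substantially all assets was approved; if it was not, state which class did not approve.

Not approved — the Series A shares did not give the required vote.

Series A: 3/4 of 5543258 = 4157443.50, rounded up to 4157444; 4,157,444 required, 4,156,811 in favor — not approved.
Series B: 2/3 of 2835621 = 1890414; 1,890,414 required, 1,890,414 in favor — approved.
Series C: a majority of 4761428 is 2380715; 2,380,715 required, 2,380,715 in favor — approved.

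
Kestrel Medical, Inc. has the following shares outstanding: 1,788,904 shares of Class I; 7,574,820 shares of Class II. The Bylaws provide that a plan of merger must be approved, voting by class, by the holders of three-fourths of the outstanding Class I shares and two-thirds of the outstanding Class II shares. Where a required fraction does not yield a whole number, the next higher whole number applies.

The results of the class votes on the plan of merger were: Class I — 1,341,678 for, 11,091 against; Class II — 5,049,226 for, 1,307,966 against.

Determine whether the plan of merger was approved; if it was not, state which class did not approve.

Class I: 3/4 of 1788904 = 1341678; 1,341,678 required, 1,341,678 in favor — approved.
Class II: 2/3 of 7574820 = 5049880; 5,049,880 required, 5,049,226 in favor — not approved.

Not approved — the Class II shares did not give the required vote.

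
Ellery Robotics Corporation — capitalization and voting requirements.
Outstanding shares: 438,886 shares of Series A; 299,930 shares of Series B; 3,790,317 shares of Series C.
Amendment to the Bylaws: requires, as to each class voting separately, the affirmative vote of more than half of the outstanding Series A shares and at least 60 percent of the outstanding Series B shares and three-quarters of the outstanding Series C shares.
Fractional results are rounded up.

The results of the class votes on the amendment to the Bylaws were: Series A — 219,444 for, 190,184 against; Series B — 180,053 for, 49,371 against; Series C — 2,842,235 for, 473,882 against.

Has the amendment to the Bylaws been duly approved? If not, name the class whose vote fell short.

Not approved — the Series C shares did not give the required vote.

Series A: a majority of 438886 is 219444; 219,444 required, 219,444 in favor — approved.
Series B: 3/5 of 299930 = 179958; 179,958 required, 180,053 in favor — approved.
Series C: 3/4 of 3790317 = 2842737.75, rounded up to 2842738; 2,842,738 required, 2,842,235 in favor — not approved.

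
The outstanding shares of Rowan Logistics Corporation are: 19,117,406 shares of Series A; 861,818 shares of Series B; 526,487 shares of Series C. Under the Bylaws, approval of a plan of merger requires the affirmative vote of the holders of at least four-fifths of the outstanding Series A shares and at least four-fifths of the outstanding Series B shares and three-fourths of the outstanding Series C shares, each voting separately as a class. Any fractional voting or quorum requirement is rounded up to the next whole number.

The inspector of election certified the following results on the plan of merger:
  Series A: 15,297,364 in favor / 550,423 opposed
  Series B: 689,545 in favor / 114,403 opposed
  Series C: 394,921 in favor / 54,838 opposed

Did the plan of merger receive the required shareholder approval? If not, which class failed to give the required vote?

Series A: 4/5 of 19117406 = 15293924.80, rounded up to 15293925; 15,293,925 required, 15,297,364 in favor — approved.
Series B: 4/5 of 861818 = 689454.40, rounded up to 689455; 689,455 required, 689,545 in favor — approved.
Series C: 3/4 of 526487 = 394865.25, rounded up to 394866; 394,866 required, 394,921 in favor — approved.

Approved — every class gave the required vote.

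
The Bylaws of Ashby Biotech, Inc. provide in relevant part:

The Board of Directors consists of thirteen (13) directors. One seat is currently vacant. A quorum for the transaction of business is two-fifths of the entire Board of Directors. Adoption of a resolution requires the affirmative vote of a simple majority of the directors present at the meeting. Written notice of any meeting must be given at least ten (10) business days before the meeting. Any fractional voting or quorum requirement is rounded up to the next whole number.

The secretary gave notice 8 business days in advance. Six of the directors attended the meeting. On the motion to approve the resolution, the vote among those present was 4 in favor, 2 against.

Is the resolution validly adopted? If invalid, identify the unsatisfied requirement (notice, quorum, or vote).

Notice: 8 business days given; 10 required (8 < 10). Not satisfied.
Quorum: 6 present; quorum is 6. Satisfied.
Vote: the resolution requires a majority of the directors present (6). A majority of 6 is 4, so 4 affirmative votes are needed; 4 voted in favor. Satisfied.

Invalid — notice requirement not satisfied.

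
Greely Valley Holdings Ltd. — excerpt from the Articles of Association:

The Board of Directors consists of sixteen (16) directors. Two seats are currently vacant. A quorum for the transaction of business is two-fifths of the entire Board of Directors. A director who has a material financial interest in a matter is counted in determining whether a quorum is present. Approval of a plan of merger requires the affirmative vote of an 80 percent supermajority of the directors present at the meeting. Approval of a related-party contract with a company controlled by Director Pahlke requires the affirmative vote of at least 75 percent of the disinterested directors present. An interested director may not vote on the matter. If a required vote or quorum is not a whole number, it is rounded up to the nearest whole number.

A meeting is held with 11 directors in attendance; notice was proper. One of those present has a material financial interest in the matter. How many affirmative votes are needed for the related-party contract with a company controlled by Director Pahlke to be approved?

8

The related-party contract with a company controlled by Director Pahlke requires three-fourths of the disinterested directors present (11 − 1 = 10).
3/4 of 10 = 7.50, rounded up to 8.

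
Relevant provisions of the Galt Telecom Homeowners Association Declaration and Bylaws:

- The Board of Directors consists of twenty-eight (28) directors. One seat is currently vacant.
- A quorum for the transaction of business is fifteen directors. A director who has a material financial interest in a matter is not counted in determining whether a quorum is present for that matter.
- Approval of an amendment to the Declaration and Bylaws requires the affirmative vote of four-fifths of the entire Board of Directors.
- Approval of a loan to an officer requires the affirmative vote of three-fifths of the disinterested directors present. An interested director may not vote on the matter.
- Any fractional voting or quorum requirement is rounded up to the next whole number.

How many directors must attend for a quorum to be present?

15

The quorum is fixed at 15.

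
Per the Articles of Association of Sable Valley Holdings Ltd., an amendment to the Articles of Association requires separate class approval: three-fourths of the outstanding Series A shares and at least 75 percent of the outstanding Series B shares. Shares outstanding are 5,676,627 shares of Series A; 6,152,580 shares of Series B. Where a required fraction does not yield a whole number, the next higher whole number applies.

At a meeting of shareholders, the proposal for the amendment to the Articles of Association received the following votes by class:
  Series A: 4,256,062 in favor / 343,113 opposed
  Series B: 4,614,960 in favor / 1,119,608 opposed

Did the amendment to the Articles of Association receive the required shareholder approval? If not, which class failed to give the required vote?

Not approved — the Series A shares did not give the required vote.

Series A: 3/4 of 5676627 = 4257470.25, rounded up to 4257471; 4,257,471 required, 4,256,062 in favor — not approved.
Series B: 3/4 of 6152580 = 4614435; 4,614,435 required, 4,614,960 in favor — approved.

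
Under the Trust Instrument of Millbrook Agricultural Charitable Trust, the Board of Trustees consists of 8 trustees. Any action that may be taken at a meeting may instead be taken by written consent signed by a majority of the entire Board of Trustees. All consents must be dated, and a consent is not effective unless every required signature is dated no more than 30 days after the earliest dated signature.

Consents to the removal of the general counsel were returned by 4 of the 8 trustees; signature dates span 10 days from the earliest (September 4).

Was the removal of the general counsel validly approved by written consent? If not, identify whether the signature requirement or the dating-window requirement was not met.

Not effective — insufficient signatures.

Signatures required: a majority of 8 — a majority of 8 is 5, so 5 needed; 4 signed. Insufficient.
Dating window: the latest signature is 10 days after the earliest; the limit is 30 days. Within the window.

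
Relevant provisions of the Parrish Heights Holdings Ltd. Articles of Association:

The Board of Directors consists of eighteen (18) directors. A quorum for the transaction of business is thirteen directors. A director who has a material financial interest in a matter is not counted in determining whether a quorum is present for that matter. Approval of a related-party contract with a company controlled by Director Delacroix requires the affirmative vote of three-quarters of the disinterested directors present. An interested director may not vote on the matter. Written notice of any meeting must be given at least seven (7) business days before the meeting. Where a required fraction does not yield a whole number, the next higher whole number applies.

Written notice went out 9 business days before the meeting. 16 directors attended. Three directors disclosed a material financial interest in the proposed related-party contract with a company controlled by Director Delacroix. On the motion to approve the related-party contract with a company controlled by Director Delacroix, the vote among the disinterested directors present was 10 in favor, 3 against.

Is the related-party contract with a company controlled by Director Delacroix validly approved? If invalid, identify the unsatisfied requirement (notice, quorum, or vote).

Notice: 9 business days given; 7 required (9 ≥ 7). Satisfied.
Quorum: 16 present, but the 3 interested directors do not count, leaving 13. Quorum is 13. Satisfied.
Vote: the related-party contract with a company controlled by Director Delacroix requires three-fourths of the disinterested directors present (16 − 3 = 13). 3/4 of 13 = 9.75, rounded up to 10, so 10 affirmative votes are needed; 10 voted in favor. Satisfied.

Valid — all requirements satisfied.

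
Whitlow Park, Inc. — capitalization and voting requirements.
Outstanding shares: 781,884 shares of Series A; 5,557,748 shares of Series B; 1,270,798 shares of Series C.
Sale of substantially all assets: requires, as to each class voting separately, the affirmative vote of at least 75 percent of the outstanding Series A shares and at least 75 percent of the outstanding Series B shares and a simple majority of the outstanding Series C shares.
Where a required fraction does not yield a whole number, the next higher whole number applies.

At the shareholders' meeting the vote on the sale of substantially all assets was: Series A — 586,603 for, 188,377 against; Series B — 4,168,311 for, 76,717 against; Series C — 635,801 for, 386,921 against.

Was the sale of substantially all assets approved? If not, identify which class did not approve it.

Series A: 3/4 of 781884 = 586413; 586,413 required, 586,603 in favor — approved.
Series B: 3/4 of 5557748 = 4168311; 4,168,311 required, 4,168,311 in favor — approved.
Series C: a majority of 1270798 is 635400; 635,400 required, 635,801 in favor — approved.

Approved — every class gave the required vote.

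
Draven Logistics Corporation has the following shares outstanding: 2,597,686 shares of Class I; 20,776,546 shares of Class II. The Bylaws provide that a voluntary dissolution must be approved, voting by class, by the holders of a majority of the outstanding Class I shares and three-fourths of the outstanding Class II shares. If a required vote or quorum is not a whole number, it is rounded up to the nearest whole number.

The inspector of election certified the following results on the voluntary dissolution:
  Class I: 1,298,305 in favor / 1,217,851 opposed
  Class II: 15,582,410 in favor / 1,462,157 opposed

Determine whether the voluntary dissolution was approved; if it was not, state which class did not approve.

Not approved — the Class I shares did not give the required vote.

Class I: a majority of 2597686 is 1298844; 1,298,844 required, 1,298,305 in favor — not approved.
Class II: 3/4 of 20776546 = 15582409.50, rounded up to 15582410; 15,582,410 required, 15,582,410 in favor — approved.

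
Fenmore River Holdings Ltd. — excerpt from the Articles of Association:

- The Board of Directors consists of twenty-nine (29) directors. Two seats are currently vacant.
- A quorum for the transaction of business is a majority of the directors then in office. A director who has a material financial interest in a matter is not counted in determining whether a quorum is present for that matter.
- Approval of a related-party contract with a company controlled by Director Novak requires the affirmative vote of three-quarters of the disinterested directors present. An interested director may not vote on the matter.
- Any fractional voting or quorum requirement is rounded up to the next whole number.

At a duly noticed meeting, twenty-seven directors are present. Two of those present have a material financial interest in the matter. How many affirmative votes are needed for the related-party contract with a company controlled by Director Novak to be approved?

19

The related-party contract with a company controlled by Director Novak requires three-fourths of the disinterested directors present (27 − 2 = 25).
3/4 of 25 = 18.75, rounded up to 19.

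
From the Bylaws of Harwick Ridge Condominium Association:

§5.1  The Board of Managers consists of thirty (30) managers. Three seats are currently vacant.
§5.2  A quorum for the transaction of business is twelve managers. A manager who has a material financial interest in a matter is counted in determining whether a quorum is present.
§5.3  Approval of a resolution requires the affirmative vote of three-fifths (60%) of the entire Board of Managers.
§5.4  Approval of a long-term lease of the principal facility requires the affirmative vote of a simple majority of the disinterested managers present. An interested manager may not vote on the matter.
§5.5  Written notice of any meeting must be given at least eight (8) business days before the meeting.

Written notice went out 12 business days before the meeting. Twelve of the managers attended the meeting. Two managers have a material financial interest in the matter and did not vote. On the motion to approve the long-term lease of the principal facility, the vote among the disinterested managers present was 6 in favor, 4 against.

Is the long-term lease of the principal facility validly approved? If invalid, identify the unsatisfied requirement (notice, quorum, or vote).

Valid — all requirements satisfied.

Notice: 12 business days given; 8 required (12 ≥ 8). Satisfied.
Quorum: 12 present (interested managers count toward quorum); quorum is 12. Satisfied.
Vote: the long-term lease of the principal facility requires a majority of the disinterested managers present (12 − 2 = 10). A majority of 10 is 6, so 6 affirmative votes are needed; 6 voted in favor. Satisfied.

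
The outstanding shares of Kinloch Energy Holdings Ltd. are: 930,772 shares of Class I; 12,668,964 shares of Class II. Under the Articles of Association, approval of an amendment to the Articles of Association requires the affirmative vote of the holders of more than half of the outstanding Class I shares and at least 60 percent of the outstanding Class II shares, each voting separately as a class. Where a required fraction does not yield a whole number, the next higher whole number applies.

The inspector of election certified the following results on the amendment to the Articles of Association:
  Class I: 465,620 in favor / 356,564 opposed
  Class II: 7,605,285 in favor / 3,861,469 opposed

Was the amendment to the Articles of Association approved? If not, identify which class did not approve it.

Class I: a majority of 930772 is 465387; 465,387 required, 465,620 in favor — approved.
Class II: 3/5 of 12668964 = 7601378.40, rounded up to 7601379; 7,601,379 required, 7,605,285 in favor — approved.

Approved — every class gave the required vote.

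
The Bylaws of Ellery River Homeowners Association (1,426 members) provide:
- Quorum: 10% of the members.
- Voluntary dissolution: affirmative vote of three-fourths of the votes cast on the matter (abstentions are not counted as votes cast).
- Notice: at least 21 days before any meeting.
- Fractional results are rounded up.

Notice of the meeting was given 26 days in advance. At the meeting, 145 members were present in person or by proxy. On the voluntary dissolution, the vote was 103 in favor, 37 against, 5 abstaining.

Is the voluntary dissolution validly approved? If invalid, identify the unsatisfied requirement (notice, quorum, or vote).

Invalid — vote requirement not satisfied.

Notice: 26 days given; 21 required. Satisfied.
Quorum: 10% of 1,426 = 142.60, rounded up to 143; 145 present. Satisfied.
Vote: requires three-fourths of the votes cast (145 − 5 abstaining = 140); 3/4 of 140 = 105, so 105 needed; 103 in favor. Not satisfied.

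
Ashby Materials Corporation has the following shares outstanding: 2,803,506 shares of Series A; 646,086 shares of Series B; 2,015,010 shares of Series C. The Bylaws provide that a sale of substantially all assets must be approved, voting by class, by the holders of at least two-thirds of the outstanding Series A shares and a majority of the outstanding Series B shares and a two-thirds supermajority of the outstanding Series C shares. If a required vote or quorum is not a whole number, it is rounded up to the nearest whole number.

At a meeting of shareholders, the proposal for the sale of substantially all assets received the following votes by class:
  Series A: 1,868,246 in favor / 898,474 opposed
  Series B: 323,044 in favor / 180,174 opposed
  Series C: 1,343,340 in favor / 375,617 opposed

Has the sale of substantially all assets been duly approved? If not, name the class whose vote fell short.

Series A: 2/3 of 2803506 = 1869004; 1,869,004 required, 1,868,246 in favor — not approved.
Series B: a majority of 646086 is 323044; 323,044 required, 323,044 in favor — approved.
Series C: 2/3 of 2015010 = 1343340; 1,343,340 required, 1,343,340 in favor — approved.

Not approved — the Series A shares did not give the required vote.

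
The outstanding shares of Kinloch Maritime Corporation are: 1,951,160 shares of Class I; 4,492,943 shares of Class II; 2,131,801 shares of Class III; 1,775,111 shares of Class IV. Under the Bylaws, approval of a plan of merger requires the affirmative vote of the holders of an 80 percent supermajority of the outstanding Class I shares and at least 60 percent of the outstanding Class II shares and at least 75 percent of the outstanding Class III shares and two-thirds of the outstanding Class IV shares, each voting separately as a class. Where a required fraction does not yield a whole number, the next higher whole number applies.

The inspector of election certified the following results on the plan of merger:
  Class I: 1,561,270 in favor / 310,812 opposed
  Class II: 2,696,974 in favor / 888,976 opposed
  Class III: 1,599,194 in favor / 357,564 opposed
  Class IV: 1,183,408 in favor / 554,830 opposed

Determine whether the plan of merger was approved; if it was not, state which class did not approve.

Approved — every class gave the required vote.

Class I: 4/5 of 1951160 = 1560928; 1,560,928 required, 1,561,270 in favor — approved.
Class II: 3/5 of 4492943 = 2695765.80, rounded up to 2695766; 2,695,766 required, 2,696,974 in favor — approved.
Class III: 3/4 of 2131801 = 1598850.75, rounded up to 1598851; 1,598,851 required, 1,599,194 in favor — approved.
Class IV: 2/3 of 1775111 = 1183407.33, rounded up to 1183408; 1,183,408 required, 1,183,408 in favor — approved.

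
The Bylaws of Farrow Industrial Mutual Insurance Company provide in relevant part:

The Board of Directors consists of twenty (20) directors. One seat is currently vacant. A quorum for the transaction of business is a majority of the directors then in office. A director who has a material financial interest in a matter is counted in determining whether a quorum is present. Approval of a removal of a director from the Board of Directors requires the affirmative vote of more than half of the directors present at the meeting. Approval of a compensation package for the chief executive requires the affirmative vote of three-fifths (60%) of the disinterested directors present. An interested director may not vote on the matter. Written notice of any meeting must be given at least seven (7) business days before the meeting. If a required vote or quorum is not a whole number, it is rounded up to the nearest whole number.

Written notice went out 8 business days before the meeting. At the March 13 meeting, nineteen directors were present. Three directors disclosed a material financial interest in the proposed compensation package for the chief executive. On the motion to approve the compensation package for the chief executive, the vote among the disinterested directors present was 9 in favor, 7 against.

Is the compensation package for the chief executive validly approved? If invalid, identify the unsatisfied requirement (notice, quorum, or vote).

Invalid — vote requirement not satisfied.

Notice: 8 business days given; 7 required (8 ≥ 7). Satisfied.
Quorum: 19 present (interested directors count toward quorum); quorum is 10. Satisfied.
Vote: the compensation package for the chief executive requires three-fifths of the disinterested directors present (19 − 3 = 16). 3/5 of 16 = 9.60, rounded up to 10, so 10 affirmative votes are needed; 9 voted in favor. Not satisfied.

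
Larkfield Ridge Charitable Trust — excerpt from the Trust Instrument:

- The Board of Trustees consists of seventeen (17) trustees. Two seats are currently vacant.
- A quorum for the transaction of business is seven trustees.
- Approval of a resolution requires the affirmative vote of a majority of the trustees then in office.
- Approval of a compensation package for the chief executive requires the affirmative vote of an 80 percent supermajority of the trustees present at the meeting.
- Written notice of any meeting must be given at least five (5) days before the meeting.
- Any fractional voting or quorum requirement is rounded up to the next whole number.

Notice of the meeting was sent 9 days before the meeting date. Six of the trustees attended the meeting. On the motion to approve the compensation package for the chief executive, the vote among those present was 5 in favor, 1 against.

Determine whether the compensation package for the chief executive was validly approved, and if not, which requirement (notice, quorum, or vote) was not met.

Invalid — quorum requirement not satisfied.

Notice: 9 days given; 5 required (9 ≥ 5). Satisfied.
Quorum: 6 present; quorum is 7. Not satisfied.
Vote: the compensation package for the chief executive requires four-fifths of the trustees present (6). 4/5 of 6 = 4.80, rounded up to 5, so 5 affirmative votes are needed; 5 voted in favor. Satisfied. (Moot — without a quorum no business can be validly transacted.)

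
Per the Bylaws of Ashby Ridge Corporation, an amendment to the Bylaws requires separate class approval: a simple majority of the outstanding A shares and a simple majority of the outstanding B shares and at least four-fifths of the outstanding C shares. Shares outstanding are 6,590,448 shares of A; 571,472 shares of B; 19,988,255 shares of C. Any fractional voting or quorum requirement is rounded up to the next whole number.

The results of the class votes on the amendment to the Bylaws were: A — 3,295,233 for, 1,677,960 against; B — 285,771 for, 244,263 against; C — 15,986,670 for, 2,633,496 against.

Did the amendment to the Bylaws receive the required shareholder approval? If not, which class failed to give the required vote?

Not approved — the C shares did not give the required vote.

A: a majority of 6590448 is 3295225; 3,295,225 required, 3,295,233 in favor — approved.
B: a majority of 571472 is 285737; 285,737 required, 285,771 in favor — approved.
C: 4/5 of 19988255 = 15990604; 15,990,604 required, 15,986,670 in favor — not approved.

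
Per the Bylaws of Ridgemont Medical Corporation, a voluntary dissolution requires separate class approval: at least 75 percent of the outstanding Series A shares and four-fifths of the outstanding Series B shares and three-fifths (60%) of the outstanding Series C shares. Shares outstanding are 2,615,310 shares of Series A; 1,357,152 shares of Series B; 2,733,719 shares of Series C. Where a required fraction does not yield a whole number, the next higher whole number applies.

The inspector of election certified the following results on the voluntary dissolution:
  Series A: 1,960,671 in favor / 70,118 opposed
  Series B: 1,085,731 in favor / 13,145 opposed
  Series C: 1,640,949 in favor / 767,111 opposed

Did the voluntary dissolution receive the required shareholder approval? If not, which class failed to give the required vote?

Series A: 3/4 of 2615310 = 1961482.50, rounded up to 1961483; 1,961,483 required, 1,960,671 in favor — not approved.
Series B: 4/5 of 1357152 = 1085721.60, rounded up to 1085722; 1,085,722 required, 1,085,731 in favor — approved.
Series C: 3/5 of 2733719 = 1640231.40, rounded up to 1640232; 1,640,232 required, 1,640,949 in favor — approved.

Not approved — the Series A shares did not give the required vote.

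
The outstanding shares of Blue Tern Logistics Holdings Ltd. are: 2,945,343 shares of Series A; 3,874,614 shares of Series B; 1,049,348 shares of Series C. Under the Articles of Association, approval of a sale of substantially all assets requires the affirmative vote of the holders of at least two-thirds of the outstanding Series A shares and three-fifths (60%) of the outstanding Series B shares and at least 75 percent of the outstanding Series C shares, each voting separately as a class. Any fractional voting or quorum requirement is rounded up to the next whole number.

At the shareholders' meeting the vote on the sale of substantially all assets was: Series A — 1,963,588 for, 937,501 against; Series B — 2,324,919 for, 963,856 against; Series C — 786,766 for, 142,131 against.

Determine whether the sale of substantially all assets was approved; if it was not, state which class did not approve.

Series A: 2/3 of 2945343 = 1963562; 1,963,562 required, 1,963,588 in favor — approved.
Series B: 3/5 of 3874614 = 2324768.40, rounded up to 2324769; 2,324,769 required, 2,324,919 in favor — approved.
Series C: 3/4 of 1049348 = 787011; 787,011 required, 786,766 in favor — not approved.

Not approved — the Series C shares did not give the required vote.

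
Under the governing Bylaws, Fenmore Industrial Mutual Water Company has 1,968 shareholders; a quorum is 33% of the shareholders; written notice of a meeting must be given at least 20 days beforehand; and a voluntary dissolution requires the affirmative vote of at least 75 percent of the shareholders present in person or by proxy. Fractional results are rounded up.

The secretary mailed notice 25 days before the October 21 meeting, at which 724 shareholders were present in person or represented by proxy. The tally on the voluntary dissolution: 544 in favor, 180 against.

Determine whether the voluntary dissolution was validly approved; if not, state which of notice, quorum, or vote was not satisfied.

Valid — all requirements satisfied.

Notice: 25 days given; 20 required. Satisfied.
Quorum: 33% of 1,968 = 649.44, rounded up to 650; 724 present. Satisfied.
Vote: requires three-fourths of those present (724); 3/4 of 724 = 543, so 543 needed; 544 in favor. Satisfied.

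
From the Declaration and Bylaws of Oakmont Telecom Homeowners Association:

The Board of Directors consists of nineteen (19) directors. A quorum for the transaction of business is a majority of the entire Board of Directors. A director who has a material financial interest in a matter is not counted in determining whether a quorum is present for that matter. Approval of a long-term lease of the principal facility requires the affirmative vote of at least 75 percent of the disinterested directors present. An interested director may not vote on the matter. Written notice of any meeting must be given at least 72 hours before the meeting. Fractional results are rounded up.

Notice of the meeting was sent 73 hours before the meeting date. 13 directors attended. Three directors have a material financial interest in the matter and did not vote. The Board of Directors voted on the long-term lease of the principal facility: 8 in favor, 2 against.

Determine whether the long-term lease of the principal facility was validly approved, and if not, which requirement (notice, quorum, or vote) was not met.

Valid — all requirements satisfied.

Notice: 73 hours given; 72 required (73 ≥ 72). Satisfied.
Quorum: 13 present, but the 3 interested directors do not count, leaving 10. Quorum is 10. Satisfied.
Vote: the long-term lease of the principal facility requires three-fourths of the disinterested directors present (13 − 3 = 10). 3/4 of 10 = 7.50, rounded up to 8, so 8 affirmative votes are needed; 8 voted in favor. Satisfied.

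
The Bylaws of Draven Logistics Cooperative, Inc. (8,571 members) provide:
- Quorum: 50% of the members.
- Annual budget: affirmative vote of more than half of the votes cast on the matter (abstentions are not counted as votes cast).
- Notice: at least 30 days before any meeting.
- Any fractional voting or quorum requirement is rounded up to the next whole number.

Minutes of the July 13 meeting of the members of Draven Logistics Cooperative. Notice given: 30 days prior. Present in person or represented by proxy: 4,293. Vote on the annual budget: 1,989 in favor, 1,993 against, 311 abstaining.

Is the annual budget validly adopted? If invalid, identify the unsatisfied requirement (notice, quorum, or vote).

Notice: 30 days given; 30 required. Satisfied.
Quorum: 50% of 8,571 = 4,285.50, rounded up to 4,286; 4,293 present. Satisfied.
Vote: requires a majority of the votes cast (4,293 − 311 abstaining = 3,982); a majority of 3982 is 1992, so 1,992 needed; 1,989 in favor. Not satisfied.

Invalid — vote requirement not satisfied.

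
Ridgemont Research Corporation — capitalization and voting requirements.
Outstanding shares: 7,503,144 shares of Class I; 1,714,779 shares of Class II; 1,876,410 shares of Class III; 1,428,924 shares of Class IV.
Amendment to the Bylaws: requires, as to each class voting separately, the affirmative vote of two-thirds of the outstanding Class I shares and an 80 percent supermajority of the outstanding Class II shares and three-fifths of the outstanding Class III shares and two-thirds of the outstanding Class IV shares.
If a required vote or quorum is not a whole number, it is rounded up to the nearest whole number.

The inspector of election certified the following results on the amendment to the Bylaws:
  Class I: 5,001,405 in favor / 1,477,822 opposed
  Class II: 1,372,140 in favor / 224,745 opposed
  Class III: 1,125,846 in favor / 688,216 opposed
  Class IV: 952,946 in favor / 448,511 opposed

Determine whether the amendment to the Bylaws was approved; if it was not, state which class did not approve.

Class I: 2/3 of 7503144 = 5002096; 5,002,096 required, 5,001,405 in favor — not approved.
Class II: 4/5 of 1714779 = 1371823.20, rounded up to 1371824; 1,371,824 required, 1,372,140 in favor — approved.
Class III: 3/5 of 1876410 = 1125846; 1,125,846 required, 1,125,846 in favor — approved.
Class IV: 2/3 of 1428924 = 952616; 952,616 required, 952,946 in favor — approved.

Not approved — the Class I shares did not give the required vote.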